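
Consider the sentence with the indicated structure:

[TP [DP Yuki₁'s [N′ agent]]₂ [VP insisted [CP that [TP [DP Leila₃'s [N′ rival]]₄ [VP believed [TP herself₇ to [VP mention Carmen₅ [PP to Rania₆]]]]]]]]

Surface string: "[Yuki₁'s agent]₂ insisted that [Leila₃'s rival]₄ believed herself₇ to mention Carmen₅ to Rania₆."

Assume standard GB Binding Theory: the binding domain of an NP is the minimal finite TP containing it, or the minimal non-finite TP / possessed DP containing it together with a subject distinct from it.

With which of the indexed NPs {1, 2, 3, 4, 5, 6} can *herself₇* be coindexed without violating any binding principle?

{4}

*herself* is an anaphor, so Principle A applies: it must be bound in its binding domain.
Binding domain of *herself₇*: the embedded TP, whose subject is [Leila₃'s rival]₄.
*Yuki₁* does not c-command the anaphor → cannot bind it.
*[Yuki₁'s agent]₂* c-commands the anaphor but is outside its binding domain → cannot satisfy Principle A.
*Leila₃* does not c-command the anaphor → cannot bind it.
*[Leila₃'s rival]₄* c-commands the anaphor within its binding domain → licit binder.
*Carmen₅* does not c-command the anaphor → cannot bind it.
*Rania₆* does not c-command the anaphor → cannot bind it.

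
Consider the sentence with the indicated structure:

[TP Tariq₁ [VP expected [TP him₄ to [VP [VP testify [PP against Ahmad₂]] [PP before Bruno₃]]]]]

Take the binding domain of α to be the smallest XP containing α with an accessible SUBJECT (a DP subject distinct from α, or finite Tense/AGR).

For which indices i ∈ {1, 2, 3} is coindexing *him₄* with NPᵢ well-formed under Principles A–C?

*him* is a pronoun, so Principle B applies: it must be free in its binding domain.
Binding domain of *him₄*: the matrix TP, whose subject is Tariq₁.
*Tariq₁* c-commands the pronoun within its binding domain → coindexation would violate Principle B.
*Ahmad₂*: the pronoun c-commands this R-expression → coindexation would violate Principle C on *Ahmad₂*.
*Bruno₃*: the pronoun c-commands this R-expression → coindexation would violate Principle C on *Bruno₃*.

none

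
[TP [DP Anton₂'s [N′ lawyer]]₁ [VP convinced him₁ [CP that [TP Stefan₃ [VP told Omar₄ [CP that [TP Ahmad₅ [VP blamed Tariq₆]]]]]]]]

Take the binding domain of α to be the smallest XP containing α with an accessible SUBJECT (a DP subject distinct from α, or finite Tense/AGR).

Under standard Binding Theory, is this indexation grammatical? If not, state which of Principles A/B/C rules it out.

Principle B

The two coindexed NPs are *[Anton₂'s lawyer]₁* and *him₁*.
*him₁* is a pronoun. Its binding domain is the matrix TP, whose subject is [Anton₂'s lawyer]₁.
*[Anton₂'s lawyer]₁* c-commands it within that domain and carries the same index.
The pronoun is locally bound → Principle B violation.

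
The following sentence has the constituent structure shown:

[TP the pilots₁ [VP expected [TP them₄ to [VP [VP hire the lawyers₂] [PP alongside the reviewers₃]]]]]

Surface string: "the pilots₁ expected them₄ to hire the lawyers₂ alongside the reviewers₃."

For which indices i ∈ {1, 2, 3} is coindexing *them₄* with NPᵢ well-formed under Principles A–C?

*them* is a pronoun, so Principle B applies: it must be free in its binding domain.
Binding domain of *them₄*: the matrix TP, whose subject is the pilots₁.
*the pilots₁* c-commands the pronoun within its binding domain → coindexation would violate Principle B.
*the lawyers₂*: the pronoun c-commands this R-expression → coindexation would violate Principle C on *the lawyers₂*.
*the reviewers₃*: the pronoun c-commands this R-expression → coindexation would violate Principle C on *the reviewers₃*.

none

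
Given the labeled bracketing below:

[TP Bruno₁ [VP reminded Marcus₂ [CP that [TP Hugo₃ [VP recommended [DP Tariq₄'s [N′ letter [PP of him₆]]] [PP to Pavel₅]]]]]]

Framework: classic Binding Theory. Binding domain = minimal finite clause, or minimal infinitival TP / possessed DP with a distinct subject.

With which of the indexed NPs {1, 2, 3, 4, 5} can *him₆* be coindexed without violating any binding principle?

{1, 2, 3, 5}

*him* is a pronoun, so Principle B applies: it must be free in its binding domain.
Binding domain of *him₆*: the possessed DP, whose subject is Tariq₄.
*Bruno₁* c-commands the pronoun but from outside its binding domain, and is not c-commanded by it → coindexation permitted.
*Marcus₂* c-commands the pronoun but from outside its binding domain, and is not c-commanded by it → coindexation permitted.
*Hugo₃* c-commands the pronoun but from outside its binding domain, and is not c-commanded by it → coindexation permitted.
*Tariq₄* c-commands the pronoun within its binding domain → coindexation would violate Principle B.
*Pavel₅* and the pronoun do not c-command one another → neither Principle B nor Principle C is at stake; coindexation permitted.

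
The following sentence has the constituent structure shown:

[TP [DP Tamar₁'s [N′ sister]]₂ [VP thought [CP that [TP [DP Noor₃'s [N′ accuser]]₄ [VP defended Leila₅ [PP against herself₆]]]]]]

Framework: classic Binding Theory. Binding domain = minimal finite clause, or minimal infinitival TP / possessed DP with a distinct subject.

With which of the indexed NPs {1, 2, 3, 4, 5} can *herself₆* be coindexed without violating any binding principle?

{4, 5}

*herself* is an anaphor, so Principle A applies: it must be bound in its binding domain.
Binding domain of *herself₆*: the embedded TP, whose subject is [Noor₃'s accuser]₄.
*Tamar₁* does not c-command the anaphor → cannot bind it.
*[Tamar₁'s sister]₂* c-commands the anaphor but is outside its binding domain → cannot satisfy Principle A.
*Noor₃* does not c-command the anaphor → cannot bind it.
*[Noor₃'s accuser]₄* c-commands the anaphor within its binding domain → licit binder.
*Leila₅* c-commands the anaphor within its binding domain → licit binder.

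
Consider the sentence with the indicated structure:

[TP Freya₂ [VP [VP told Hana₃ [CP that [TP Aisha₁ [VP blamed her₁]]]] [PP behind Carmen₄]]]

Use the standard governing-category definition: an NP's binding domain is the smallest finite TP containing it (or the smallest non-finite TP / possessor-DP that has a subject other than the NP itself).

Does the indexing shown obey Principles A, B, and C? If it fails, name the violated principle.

The two coindexed NPs are *Aisha₁* and *her₁*.
*her₁* is a pronoun. Its binding domain is the embedded TP, whose subject is Aisha₁.
*Aisha₁* c-commands it within that domain and carries the same index.
The pronoun is locally bound → Principle B violation.

Principle B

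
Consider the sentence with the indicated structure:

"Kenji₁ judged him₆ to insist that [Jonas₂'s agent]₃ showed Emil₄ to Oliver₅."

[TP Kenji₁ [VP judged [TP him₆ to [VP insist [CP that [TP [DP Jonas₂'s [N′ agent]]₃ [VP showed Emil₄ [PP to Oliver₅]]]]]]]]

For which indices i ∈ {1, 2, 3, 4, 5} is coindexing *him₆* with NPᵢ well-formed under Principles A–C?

*him* is a pronoun, so Principle B applies: it must be free in its binding domain.
Binding domain of *him₆*: the matrix TP, whose subject is Kenji₁.
*Kenji₁* c-commands the pronoun within its binding domain → coindexation would violate Principle B.
*Jonas₂*: the pronoun c-commands this R-expression → coindexation would violate Principle C on *Jonas₂*.
*[Jonas₂'s agent]₃*: the pronoun c-commands this R-expression → coindexation would violate Principle C on *[Jonas₂'s agent]₃*.
*Emil₄*: the pronoun c-commands this R-expression → coindexation would violate Principle C on *Emil₄*.
*Oliver₅*: the pronoun c-commands this R-expression → coindexation would violate Principle C on *Oliver₅*.

none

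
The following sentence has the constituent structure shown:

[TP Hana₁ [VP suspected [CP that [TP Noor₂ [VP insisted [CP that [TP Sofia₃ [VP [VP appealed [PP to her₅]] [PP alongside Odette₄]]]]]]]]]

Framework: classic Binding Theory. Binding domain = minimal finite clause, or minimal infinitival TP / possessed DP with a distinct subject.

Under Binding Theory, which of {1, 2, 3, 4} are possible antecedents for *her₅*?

{1, 2, 4}

*her* is a pronoun, so Principle B applies: it must be free in its binding domain.
Binding domain of *her₅*: the embedded TP, whose subject is Sofia₃.
*Hana₁* c-commands the pronoun but from outside its binding domain, and is not c-commanded by it → coindexation permitted.
*Noor₂* c-commands the pronoun but from outside its binding domain, and is not c-commanded by it → coindexation permitted.
*Sofia₃* c-commands the pronoun within its binding domain → coindexation would violate Principle B.
*Odette₄* and the pronoun do not c-command one another → neither Principle B nor Principle C is at stake; coindexation permitted.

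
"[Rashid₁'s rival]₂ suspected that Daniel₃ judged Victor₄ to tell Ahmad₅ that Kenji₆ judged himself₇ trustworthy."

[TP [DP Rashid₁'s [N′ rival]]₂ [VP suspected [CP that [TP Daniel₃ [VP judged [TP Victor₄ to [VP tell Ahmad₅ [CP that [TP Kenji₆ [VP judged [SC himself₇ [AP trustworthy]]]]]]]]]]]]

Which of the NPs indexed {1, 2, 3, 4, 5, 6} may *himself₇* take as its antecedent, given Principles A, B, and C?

{6}

*himself* is an anaphor, so Principle A applies: it must be bound in its binding domain.
Binding domain of *himself₇*: the embedded TP, whose subject is Kenji₆.
*Rashid₁* does not c-command the anaphor → cannot bind it.
*[Rashid₁'s rival]₂* c-commands the anaphor but is outside its binding domain → cannot satisfy Principle A.
*Daniel₃* c-commands the anaphor but is outside its binding domain → cannot satisfy Principle A.
*Victor₄* c-commands the anaphor but is outside its binding domain → cannot satisfy Principle A.
*Ahmad₅* c-commands the anaphor but is outside its binding domain → cannot satisfy Principle A.
*Kenji₆* c-commands the anaphor within its binding domain → licit binder.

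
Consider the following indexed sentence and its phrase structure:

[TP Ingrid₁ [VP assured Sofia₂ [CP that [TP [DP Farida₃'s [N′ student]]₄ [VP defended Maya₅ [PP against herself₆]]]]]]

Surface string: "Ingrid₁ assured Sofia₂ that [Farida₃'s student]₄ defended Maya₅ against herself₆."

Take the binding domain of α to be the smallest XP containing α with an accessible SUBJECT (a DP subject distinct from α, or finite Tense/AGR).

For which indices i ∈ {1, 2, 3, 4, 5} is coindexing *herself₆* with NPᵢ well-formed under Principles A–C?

*herself* is an anaphor, so Principle A applies: it must be bound in its binding domain.
Binding domain of *herself₆*: the embedded TP, whose subject is [Farida₃'s student]₄.
*Ingrid₁* c-commands the anaphor but is outside its binding domain → cannot satisfy Principle A.
*Sofia₂* c-commands the anaphor but is outside its binding domain → cannot satisfy Principle A.
*Farida₃* does not c-command the anaphor → cannot bind it.
*[Farida₃'s student]₄* c-commands the anaphor within its binding domain → licit binder.
*Maya₅* c-commands the anaphor within its binding domain → licit binder.

{4, 5}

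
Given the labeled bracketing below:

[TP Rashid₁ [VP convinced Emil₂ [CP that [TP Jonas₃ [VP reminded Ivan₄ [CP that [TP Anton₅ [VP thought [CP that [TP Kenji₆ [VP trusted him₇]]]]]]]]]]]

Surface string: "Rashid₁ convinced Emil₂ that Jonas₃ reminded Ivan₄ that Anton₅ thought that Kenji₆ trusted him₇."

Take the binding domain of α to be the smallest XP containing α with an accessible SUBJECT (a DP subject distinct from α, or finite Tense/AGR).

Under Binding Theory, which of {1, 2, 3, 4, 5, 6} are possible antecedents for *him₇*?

{1, 2, 3, 4, 5}

*him* is a pronoun, so Principle B applies: it must be free in its binding domain.
Binding domain of *him₇*: the embedded TP, whose subject is Kenji₆.
*Rashid₁* c-commands the pronoun but from outside its binding domain, and is not c-commanded by it → coindexation permitted.
*Emil₂* c-commands the pronoun but from outside its binding domain, and is not c-commanded by it → coindexation permitted.
*Jonas₃* c-commands the pronoun but from outside its binding domain, and is not c-commanded by it → coindexation permitted.
*Ivan₄* c-commands the pronoun but from outside its binding domain, and is not c-commanded by it → coindexation permitted.
*Anton₅* c-commands the pronoun but from outside its binding domain, and is not c-commanded by it → coindexation permitted.
*Kenji₆* c-commands the pronoun within its binding domain → coindexation would violate Principle B.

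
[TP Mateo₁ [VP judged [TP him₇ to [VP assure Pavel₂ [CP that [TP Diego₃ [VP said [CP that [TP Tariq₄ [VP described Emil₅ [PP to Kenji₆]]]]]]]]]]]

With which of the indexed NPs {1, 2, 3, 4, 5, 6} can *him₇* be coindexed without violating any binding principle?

*him* is a pronoun, so Principle B applies: it must be free in its binding domain.
Binding domain of *him₇*: the matrix TP, whose subject is Mateo₁.
*Mateo₁* c-commands the pronoun within its binding domain → coindexation would violate Principle B.
*Pavel₂*: the pronoun c-commands this R-expression → coindexation would violate Principle C on *Pavel₂*.
*Diego₃*: the pronoun c-commands this R-expression → coindexation would violate Principle C on *Diego₃*.
*Tariq₄*: the pronoun c-commands this R-expression → coindexation would violate Principle C on *Tariq₄*.
*Emil₅*: the pronoun c-commands this R-expression → coindexation would violate Principle C on *Emil₅*.
*Kenji₆*: the pronoun c-commands this R-expression → coindexation would violate Principle C on *Kenji₆*.

none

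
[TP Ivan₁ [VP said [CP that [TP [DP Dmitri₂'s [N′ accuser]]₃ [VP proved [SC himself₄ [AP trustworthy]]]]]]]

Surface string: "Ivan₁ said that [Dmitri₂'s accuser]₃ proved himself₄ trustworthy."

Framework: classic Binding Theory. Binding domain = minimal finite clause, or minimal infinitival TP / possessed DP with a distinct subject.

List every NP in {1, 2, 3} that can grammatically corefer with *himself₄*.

*himself* is an anaphor, so Principle A applies: it must be bound in its binding domain.
Binding domain of *himself₄*: the embedded TP, whose subject is [Dmitri₂'s accuser]₃.
*Ivan₁* c-commands the anaphor but is outside its binding domain → cannot satisfy Principle A.
*Dmitri₂* does not c-command the anaphor → cannot bind it.
*[Dmitri₂'s accuser]₃* c-commands the anaphor within its binding domain → licit binder.

{3}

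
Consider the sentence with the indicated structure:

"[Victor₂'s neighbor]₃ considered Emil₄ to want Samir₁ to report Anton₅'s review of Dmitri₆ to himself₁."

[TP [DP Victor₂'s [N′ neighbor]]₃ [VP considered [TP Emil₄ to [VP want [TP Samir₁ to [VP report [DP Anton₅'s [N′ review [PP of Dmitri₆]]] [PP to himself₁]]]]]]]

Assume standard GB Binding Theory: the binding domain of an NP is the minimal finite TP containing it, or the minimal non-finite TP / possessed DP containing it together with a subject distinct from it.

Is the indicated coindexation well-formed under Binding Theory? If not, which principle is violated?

grammatical

The two coindexed NPs are *Samir₁* and *himself₁*.
*himself₁* is an anaphor; its binding domain is the embedded TP, whose subject is Samir₁. *Samir₁* c-commands it within that domain and shares its index, so Principle A is satisfied.
*Samir₁* is an R-expression; *himself₁* does not c-command it, and no other NP shares its index, so Principle C is satisfied.
All principles are respected.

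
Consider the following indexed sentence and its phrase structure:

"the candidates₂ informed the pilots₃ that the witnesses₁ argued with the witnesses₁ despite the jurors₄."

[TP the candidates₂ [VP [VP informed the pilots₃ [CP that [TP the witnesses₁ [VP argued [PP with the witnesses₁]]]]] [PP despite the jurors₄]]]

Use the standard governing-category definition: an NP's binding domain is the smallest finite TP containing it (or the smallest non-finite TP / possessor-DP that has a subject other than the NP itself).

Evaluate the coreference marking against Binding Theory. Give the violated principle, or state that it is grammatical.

Principle C

The two coindexed NPs are *the witnesses₁* (the higher occurrence) and *the witnesses₁* (the lower occurrence).
*the witnesses₁* (the lower occurrence) is an R-expression. Principle C requires it to be free everywhere.
*the witnesses₁* (the higher occurrence) c-commands it and carries the same index.
The R-expression is bound → Principle C violation.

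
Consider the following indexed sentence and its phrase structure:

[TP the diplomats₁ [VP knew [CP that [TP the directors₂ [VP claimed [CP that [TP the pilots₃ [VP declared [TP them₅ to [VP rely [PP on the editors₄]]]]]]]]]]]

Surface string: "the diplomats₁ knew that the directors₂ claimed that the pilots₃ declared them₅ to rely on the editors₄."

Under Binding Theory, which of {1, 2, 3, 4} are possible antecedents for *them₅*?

*them* is a pronoun, so Principle B applies: it must be free in its binding domain.
Binding domain of *them₅*: the embedded TP, whose subject is the pilots₃.
*the diplomats₁* c-commands the pronoun but from outside its binding domain, and is not c-commanded by it → coindexation permitted.
*the directors₂* c-commands the pronoun but from outside its binding domain, and is not c-commanded by it → coindexation permitted.
*the pilots₃* c-commands the pronoun within its binding domain → coindexation would violate Principle B.
*the editors₄*: the pronoun c-commands this R-expression → coindexation would violate Principle C on *the editors₄*.

{1, 2}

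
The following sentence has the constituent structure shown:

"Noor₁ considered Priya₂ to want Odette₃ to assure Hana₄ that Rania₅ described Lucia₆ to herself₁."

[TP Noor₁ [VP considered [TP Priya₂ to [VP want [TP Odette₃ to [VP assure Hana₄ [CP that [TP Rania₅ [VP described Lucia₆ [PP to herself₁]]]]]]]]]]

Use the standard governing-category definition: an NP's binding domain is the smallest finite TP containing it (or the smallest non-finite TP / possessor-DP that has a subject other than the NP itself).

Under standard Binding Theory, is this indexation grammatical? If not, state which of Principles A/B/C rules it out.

The two coindexed NPs are *Noor₁* and *herself₁*.
*herself₁* is an anaphor. Principle A requires it to be bound within its binding domain — the embedded TP, whose subject is Rania₅.
Within that domain it is c-commanded by *Rania₅*, *Lucia₆*, none of which share its index.
*Noor₁* does c-command the anaphor, but from outside its binding domain.
The anaphor is unbound in its domain → Principle A violation.

Principle A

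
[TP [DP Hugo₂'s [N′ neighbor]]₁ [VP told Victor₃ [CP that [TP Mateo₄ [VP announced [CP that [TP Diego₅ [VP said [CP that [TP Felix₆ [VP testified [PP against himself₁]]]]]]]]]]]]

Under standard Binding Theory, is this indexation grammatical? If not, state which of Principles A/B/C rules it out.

Principle A

The two coindexed NPs are *[Hugo₂'s neighbor]₁* and *himself₁*.
*himself₁* is an anaphor. Principle A requires it to be bound within its binding domain — the embedded TP, whose subject is Felix₆.
Within that domain it is c-commanded by *Felix₆*, which does not share its index.
*[Hugo₂'s neighbor]₁* does c-command the anaphor, but from outside its binding domain.
The anaphor is unbound in its domain → Principle A violation.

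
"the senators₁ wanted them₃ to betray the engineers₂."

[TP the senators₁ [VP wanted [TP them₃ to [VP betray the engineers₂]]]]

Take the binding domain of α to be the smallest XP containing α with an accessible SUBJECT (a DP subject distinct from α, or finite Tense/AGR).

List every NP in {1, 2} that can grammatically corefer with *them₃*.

none

*them* is a pronoun, so Principle B applies: it must be free in its binding domain.
Binding domain of *them₃*: the matrix TP, whose subject is the senators₁.
*the senators₁* c-commands the pronoun within its binding domain → coindexation would violate Principle B.
*the engineers₂*: the pronoun c-commands this R-expression → coindexation would violate Principle C on *the engineers₂*.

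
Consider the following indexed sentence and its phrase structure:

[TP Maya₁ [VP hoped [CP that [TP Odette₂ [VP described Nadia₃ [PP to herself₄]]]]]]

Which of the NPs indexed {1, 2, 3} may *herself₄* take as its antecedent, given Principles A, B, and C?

*herself* is an anaphor, so Principle A applies: it must be bound in its binding domain.
Binding domain of *herself₄*: the embedded TP, whose subject is Odette₂.
*Maya₁* c-commands the anaphor but is outside its binding domain → cannot satisfy Principle A.
*Odette₂* c-commands the anaphor within its binding domain → licit binder.
*Nadia₃* c-commands the anaphor within its binding domain → licit binder.

{2, 3}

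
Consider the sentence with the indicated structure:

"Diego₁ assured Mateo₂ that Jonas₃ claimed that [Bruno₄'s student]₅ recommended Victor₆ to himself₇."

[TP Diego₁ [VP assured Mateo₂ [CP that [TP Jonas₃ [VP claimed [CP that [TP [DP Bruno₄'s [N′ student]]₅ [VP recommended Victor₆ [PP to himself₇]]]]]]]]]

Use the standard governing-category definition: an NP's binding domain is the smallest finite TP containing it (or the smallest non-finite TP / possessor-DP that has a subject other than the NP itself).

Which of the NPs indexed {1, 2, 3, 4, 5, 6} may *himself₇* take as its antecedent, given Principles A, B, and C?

*himself* is an anaphor, so Principle A applies: it must be bound in its binding domain.
Binding domain of *himself₇*: the embedded TP, whose subject is [Bruno₄'s student]₅.
*Diego₁* c-commands the anaphor but is outside its binding domain → cannot satisfy Principle A.
*Mateo₂* c-commands the anaphor but is outside its binding domain → cannot satisfy Principle A.
*Jonas₃* c-commands the anaphor but is outside its binding domain → cannot satisfy Principle A.
*Bruno₄* does not c-command the anaphor → cannot bind it.
*[Bruno₄'s student]₅* c-commands the anaphor within its binding domain → licit binder.
*Victor₆* c-commands the anaphor within its binding domain → licit binder.

{5, 6}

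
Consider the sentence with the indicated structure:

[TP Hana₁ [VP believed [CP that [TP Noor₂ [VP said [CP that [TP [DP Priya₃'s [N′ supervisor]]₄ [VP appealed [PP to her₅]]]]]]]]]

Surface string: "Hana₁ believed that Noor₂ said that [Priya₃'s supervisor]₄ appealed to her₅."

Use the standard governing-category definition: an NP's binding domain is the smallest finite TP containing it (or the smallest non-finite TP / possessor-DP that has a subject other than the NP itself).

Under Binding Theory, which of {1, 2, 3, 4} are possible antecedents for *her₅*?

*her* is a pronoun, so Principle B applies: it must be free in its binding domain.
Binding domain of *her₅*: the embedded TP, whose subject is [Priya₃'s supervisor]₄.
*Hana₁* c-commands the pronoun but from outside its binding domain, and is not c-commanded by it → coindexation permitted.
*Noor₂* c-commands the pronoun but from outside its binding domain, and is not c-commanded by it → coindexation permitted.
*Priya₃* and the pronoun do not c-command one another → neither Principle B nor Principle C is at stake; coindexation permitted.
*[Priya₃'s supervisor]₄* c-commands the pronoun within its binding domain → coindexation would violate Principle B.

{1, 2, 3}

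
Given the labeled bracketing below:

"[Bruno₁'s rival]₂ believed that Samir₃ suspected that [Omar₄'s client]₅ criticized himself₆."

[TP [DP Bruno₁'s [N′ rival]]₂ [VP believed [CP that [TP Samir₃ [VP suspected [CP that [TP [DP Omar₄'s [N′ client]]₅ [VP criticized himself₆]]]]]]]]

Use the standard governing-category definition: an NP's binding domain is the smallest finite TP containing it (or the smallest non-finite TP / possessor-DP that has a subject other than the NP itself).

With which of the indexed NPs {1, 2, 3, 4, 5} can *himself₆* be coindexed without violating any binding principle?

{5}

*himself* is an anaphor, so Principle A applies: it must be bound in its binding domain.
Binding domain of *himself₆*: the embedded TP, whose subject is [Omar₄'s client]₅.
*Bruno₁* does not c-command the anaphor → cannot bind it.
*[Bruno₁'s rival]₂* c-commands the anaphor but is outside its binding domain → cannot satisfy Principle A.
*Samir₃* c-commands the anaphor but is outside its binding domain → cannot satisfy Principle A.
*Omar₄* does not c-command the anaphor → cannot bind it.
*[Omar₄'s client]₅* c-commands the anaphor within its binding domain → licit binder.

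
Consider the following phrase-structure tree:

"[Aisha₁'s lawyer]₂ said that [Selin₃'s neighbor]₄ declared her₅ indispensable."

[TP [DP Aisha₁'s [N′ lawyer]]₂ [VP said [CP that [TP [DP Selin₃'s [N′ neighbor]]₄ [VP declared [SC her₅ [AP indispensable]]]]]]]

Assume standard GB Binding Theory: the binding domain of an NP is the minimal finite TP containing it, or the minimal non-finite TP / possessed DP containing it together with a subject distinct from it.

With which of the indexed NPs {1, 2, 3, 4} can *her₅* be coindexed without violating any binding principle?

{1, 2, 3}

*her* is a pronoun, so Principle B applies: it must be free in its binding domain.
Binding domain of *her₅*: the embedded TP, whose subject is [Selin₃'s neighbor]₄.
*Aisha₁* and the pronoun do not c-command one another → neither Principle B nor Principle C is at stake; coindexation permitted.
*[Aisha₁'s lawyer]₂* c-commands the pronoun but from outside its binding domain, and is not c-commanded by it → coindexation permitted.
*Selin₃* and the pronoun do not c-command one another → neither Principle B nor Principle C is at stake; coindexation permitted.
*[Selin₃'s neighbor]₄* c-commands the pronoun within its binding domain → coindexation would violate Principle B.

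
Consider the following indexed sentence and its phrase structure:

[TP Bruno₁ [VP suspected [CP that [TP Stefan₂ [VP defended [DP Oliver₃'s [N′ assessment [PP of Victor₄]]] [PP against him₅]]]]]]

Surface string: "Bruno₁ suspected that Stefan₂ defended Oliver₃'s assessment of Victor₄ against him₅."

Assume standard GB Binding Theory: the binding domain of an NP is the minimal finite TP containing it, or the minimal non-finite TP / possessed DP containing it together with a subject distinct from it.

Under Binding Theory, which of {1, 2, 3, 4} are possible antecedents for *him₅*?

{1, 3, 4}

*him* is a pronoun, so Principle B applies: it must be free in its binding domain.
Binding domain of *him₅*: the embedded TP, whose subject is Stefan₂.
*Bruno₁* c-commands the pronoun but from outside its binding domain, and is not c-commanded by it → coindexation permitted.
*Stefan₂* c-commands the pronoun within its binding domain → coindexation would violate Principle B.
*Oliver₃* and the pronoun do not c-command one another → neither Principle B nor Principle C is at stake; coindexation permitted.
*Victor₄* and the pronoun do not c-command one another → neither Principle B nor Principle C is at stake; coindexation permitted.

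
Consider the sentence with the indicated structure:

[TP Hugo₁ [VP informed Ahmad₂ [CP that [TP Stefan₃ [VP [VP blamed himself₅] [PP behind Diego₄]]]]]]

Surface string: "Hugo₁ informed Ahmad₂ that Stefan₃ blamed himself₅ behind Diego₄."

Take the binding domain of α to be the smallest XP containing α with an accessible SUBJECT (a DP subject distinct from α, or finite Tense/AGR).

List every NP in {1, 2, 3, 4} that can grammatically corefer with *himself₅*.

*himself* is an anaphor, so Principle A applies: it must be bound in its binding domain.
Binding domain of *himself₅*: the embedded TP, whose subject is Stefan₃.
*Hugo₁* c-commands the anaphor but is outside its binding domain → cannot satisfy Principle A.
*Ahmad₂* c-commands the anaphor but is outside its binding domain → cannot satisfy Principle A.
*Stefan₃* c-commands the anaphor within its binding domain → licit binder.
*Diego₄* does not c-command the anaphor → cannot bind it.

{3}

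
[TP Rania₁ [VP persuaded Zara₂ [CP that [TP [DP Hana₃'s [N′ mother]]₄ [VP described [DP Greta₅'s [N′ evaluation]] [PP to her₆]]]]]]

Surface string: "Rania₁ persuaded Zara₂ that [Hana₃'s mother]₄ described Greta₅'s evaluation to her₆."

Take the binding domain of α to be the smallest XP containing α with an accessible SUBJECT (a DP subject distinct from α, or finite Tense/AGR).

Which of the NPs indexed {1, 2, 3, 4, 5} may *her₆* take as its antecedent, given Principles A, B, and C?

{1, 2, 3, 5}

*her* is a pronoun, so Principle B applies: it must be free in its binding domain.
Binding domain of *her₆*: the embedded TP, whose subject is [Hana₃'s mother]₄.
*Rania₁* c-commands the pronoun but from outside its binding domain, and is not c-commanded by it → coindexation permitted.
*Zara₂* c-commands the pronoun but from outside its binding domain, and is not c-commanded by it → coindexation permitted.
*Hana₃* and the pronoun do not c-command one another → neither Principle B nor Principle C is at stake; coindexation permitted.
*[Hana₃'s mother]₄* c-commands the pronoun within its binding domain → coindexation would violate Principle B.
*Greta₅* and the pronoun do not c-command one another → neither Principle B nor Principle C is at stake; coindexation permitted.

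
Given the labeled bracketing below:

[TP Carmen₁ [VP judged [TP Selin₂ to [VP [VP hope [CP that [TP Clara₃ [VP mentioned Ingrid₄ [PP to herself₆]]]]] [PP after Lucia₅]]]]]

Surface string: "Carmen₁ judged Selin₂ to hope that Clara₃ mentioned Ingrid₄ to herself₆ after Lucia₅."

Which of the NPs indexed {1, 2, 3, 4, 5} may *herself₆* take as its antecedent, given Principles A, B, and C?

{3, 4}

*herself* is an anaphor, so Principle A applies: it must be bound in its binding domain.
Binding domain of *herself₆*: the embedded TP, whose subject is Clara₃.
*Carmen₁* c-commands the anaphor but is outside its binding domain → cannot satisfy Principle A.
*Selin₂* c-commands the anaphor but is outside its binding domain → cannot satisfy Principle A.
*Clara₃* c-commands the anaphor within its binding domain → licit binder.
*Ingrid₄* c-commands the anaphor within its binding domain → licit binder.
*Lucia₅* does not c-command the anaphor → cannot bind it.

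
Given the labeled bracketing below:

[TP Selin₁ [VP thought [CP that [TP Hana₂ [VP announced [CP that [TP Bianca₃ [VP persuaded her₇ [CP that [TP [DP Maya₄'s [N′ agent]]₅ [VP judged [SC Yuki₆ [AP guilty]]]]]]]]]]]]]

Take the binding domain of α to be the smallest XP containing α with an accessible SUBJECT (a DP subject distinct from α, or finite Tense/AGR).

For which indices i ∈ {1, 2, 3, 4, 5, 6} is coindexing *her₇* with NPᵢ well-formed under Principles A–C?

*her* is a pronoun, so Principle B applies: it must be free in its binding domain.
Binding domain of *her₇*: the embedded TP, whose subject is Bianca₃.
*Selin₁* c-commands the pronoun but from outside its binding domain, and is not c-commanded by it → coindexation permitted.
*Hana₂* c-commands the pronoun but from outside its binding domain, and is not c-commanded by it → coindexation permitted.
*Bianca₃* c-commands the pronoun within its binding domain → coindexation would violate Principle B.
*Maya₄*: the pronoun c-commands this R-expression → coindexation would violate Principle C on *Maya₄*.
*[Maya₄'s agent]₅*: the pronoun c-commands this R-expression → coindexation would violate Principle C on *[Maya₄'s agent]₅*.
*Yuki₆*: the pronoun c-commands this R-expression → coindexation would violate Principle C on *Yuki₆*.

{1, 2}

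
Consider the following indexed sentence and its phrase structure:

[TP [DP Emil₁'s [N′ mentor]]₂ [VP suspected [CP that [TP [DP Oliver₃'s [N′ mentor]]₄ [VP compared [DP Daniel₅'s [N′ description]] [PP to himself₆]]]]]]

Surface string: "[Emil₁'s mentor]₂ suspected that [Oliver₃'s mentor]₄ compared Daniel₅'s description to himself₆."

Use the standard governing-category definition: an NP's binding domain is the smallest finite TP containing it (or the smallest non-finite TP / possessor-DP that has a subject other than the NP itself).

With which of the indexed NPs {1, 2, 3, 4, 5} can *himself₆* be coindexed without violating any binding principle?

{4}

*himself* is an anaphor, so Principle A applies: it must be bound in its binding domain.
Binding domain of *himself₆*: the embedded TP, whose subject is [Oliver₃'s mentor]₄.
*Emil₁* does not c-command the anaphor → cannot bind it.
*[Emil₁'s mentor]₂* c-commands the anaphor but is outside its binding domain → cannot satisfy Principle A.
*Oliver₃* does not c-command the anaphor → cannot bind it.
*[Oliver₃'s mentor]₄* c-commands the anaphor within its binding domain → licit binder.
*Daniel₅* does not c-command the anaphor → cannot bind it.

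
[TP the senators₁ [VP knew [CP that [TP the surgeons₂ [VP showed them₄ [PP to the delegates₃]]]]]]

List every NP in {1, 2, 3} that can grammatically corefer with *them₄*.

{1}

*them* is a pronoun, so Principle B applies: it must be free in its binding domain.
Binding domain of *them₄*: the embedded TP, whose subject is the surgeons₂.
*the senators₁* c-commands the pronoun but from outside its binding domain, and is not c-commanded by it → coindexation permitted.
*the surgeons₂* c-commands the pronoun within its binding domain → coindexation would violate Principle B.
*the delegates₃*: the pronoun c-commands this R-expression → coindexation would violate Principle C on *the delegates₃*.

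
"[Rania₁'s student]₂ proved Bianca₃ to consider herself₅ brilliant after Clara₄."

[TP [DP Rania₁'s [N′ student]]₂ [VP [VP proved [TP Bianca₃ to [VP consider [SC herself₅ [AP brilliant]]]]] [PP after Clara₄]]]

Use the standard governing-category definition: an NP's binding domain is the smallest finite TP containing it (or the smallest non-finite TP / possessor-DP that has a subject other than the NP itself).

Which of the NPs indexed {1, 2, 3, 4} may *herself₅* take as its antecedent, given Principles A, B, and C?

{3}

*herself* is an anaphor, so Principle A applies: it must be bound in its binding domain.
Binding domain of *herself₅*: the embedded TP, whose subject is Bianca₃.
*Rania₁* does not c-command the anaphor → cannot bind it.
*[Rania₁'s student]₂* c-commands the anaphor but is outside its binding domain → cannot satisfy Principle A.
*Bianca₃* c-commands the anaphor within its binding domain → licit binder.
*Clara₄* does not c-command the anaphor → cannot bind it.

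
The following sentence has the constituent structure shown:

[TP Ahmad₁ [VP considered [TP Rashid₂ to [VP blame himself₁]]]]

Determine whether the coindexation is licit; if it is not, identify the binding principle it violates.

The two coindexed NPs are *Ahmad₁* and *himself₁*.
*himself₁* is an anaphor. Principle A requires it to be bound within its binding domain — the embedded TP, whose subject is Rashid₂.
Within that domain it is c-commanded by *Rashid₂*, which does not share its index.
*Ahmad₁* does c-command the anaphor, but from outside its binding domain.
The anaphor is unbound in its domain → Principle A violation.

Principle A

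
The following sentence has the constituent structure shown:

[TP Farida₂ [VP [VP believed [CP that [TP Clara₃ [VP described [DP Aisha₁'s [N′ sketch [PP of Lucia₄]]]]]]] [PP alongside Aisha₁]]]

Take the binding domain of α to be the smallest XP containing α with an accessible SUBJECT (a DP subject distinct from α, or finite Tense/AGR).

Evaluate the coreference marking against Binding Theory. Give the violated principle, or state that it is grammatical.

grammatical

The two coindexed NPs are *Aisha₁* and *Aisha₁*.
*Aisha₁* is an R-expression; no coindexed NP c-commands it, so Principle C holds.
*Aisha₁* is an R-expression; *Aisha₁* does not c-command it, and no other NP shares its index, so Principle C is satisfied.
All principles are respected.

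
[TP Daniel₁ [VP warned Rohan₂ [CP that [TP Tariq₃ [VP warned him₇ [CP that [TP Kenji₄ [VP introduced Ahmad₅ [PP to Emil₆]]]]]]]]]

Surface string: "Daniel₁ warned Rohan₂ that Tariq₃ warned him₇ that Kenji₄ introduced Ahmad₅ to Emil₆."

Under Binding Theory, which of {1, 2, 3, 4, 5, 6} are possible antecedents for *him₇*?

*him* is a pronoun, so Principle B applies: it must be free in its binding domain.
Binding domain of *him₇*: the embedded TP, whose subject is Tariq₃.
*Daniel₁* c-commands the pronoun but from outside its binding domain, and is not c-commanded by it → coindexation permitted.
*Rohan₂* c-commands the pronoun but from outside its binding domain, and is not c-commanded by it → coindexation permitted.
*Tariq₃* c-commands the pronoun within its binding domain → coindexation would violate Principle B.
*Kenji₄*: the pronoun c-commands this R-expression → coindexation would violate Principle C on *Kenji₄*.
*Ahmad₅*: the pronoun c-commands this R-expression → coindexation would violate Principle C on *Ahmad₅*.
*Emil₆*: the pronoun c-commands this R-expression → coindexation would violate Principle C on *Emil₆*.

{1, 2}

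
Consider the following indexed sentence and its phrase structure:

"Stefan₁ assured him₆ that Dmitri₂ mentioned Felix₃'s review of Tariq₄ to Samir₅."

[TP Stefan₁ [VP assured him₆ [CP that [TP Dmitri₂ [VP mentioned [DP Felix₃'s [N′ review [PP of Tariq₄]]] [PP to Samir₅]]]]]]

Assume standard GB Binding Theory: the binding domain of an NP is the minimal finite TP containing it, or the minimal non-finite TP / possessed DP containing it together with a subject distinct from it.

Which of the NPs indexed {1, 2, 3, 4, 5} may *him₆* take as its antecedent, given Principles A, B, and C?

*him* is a pronoun, so Principle B applies: it must be free in its binding domain.
Binding domain of *him₆*: the matrix TP, whose subject is Stefan₁.
*Stefan₁* c-commands the pronoun within its binding domain → coindexation would violate Principle B.
*Dmitri₂*: the pronoun c-commands this R-expression → coindexation would violate Principle C on *Dmitri₂*.
*Felix₃*: the pronoun c-commands this R-expression → coindexation would violate Principle C on *Felix₃*.
*Tariq₄*: the pronoun c-commands this R-expression → coindexation would violate Principle C on *Tariq₄*.
*Samir₅*: the pronoun c-commands this R-expression → coindexation would violate Principle C on *Samir₅*.

none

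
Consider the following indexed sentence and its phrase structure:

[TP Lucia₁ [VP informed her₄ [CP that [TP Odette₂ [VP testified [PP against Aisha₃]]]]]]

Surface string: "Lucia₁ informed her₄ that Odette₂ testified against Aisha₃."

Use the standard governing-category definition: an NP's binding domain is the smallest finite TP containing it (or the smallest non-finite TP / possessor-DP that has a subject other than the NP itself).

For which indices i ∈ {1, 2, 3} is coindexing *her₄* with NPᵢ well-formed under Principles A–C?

none

*her* is a pronoun, so Principle B applies: it must be free in its binding domain.
Binding domain of *her₄*: the matrix TP, whose subject is Lucia₁.
*Lucia₁* c-commands the pronoun within its binding domain → coindexation would violate Principle B.
*Odette₂*: the pronoun c-commands this R-expression → coindexation would violate Principle C on *Odette₂*.
*Aisha₃*: the pronoun c-commands this R-expression → coindexation would violate Principle C on *Aisha₃*.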